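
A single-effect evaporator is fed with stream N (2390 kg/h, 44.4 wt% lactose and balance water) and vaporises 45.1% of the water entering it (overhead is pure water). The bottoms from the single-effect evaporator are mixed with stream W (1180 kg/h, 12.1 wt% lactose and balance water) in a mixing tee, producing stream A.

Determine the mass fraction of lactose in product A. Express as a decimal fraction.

0.405

Vapour removed = 0.451×0.556×2390 = 599.31 kg/h; concentrate = 1790.7 kg/h.
lactose reaching the mixer = 1061.2 (from concentrate) + 1180×0.121 = 1203.9 kg/h.
Product flow = 1790.7 + 1180 = 2970.7 kg/h; lactose fraction = 0.405.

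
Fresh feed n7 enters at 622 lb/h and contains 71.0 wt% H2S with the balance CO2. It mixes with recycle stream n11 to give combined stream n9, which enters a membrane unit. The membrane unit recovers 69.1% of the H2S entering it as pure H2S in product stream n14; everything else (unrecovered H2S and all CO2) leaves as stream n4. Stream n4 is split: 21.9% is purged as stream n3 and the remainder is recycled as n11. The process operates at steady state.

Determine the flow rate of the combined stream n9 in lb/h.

CO2 enters only via n7 and leaves only via the purge: 622×0.290 = 0.219×(CO2 in n4), and the membrane unit passes all CO2, so CO2 in n9 = CO2 in n4 = 823.65 lb/h.
H2S in n9: m_A = 622×0.710 + (1−0.219)·(1−0.691)·m_A, so m_A = 441.62/0.7587 = 582.1 lb/h.
n9 = 582.1 + 823.65 = 1405.7 lb/h.

1406 lb/h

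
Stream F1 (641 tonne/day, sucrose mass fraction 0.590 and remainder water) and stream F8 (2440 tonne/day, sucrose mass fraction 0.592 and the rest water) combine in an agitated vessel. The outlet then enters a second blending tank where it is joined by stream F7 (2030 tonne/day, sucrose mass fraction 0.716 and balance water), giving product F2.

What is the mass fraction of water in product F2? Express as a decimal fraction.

Overall, product flow = 5111 tonne/day.
water in = 641×0.410 + 2440×0.408 + 2030×0.284 = 1834.8 tonne/day.
water fraction in F2 = 0.359.

0.359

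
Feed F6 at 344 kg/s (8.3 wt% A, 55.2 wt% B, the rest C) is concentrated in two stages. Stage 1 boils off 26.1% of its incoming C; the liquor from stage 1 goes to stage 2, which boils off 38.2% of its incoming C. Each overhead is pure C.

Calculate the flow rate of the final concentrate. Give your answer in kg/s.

C in feed = 344×0.365 = 125.56 kg/s.
After stage 1: C left = (1−0.261)×125.56 = 92.789; stream total = 311.23 kg/s.
After stage 2: C left = (1−0.382)×92.789 = 57.344; final concentrate = 275.78 kg/s.

275.8 kg/s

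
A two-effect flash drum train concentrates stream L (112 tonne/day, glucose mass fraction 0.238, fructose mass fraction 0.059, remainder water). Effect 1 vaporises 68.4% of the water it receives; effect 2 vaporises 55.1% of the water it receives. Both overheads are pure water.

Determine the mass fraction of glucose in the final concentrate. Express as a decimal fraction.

0.600

water in feed = 112×0.703 = 78.736 tonne/day.
After stage 1: water left = (1−0.684)×78.736 = 24.881; stream total = 58.145 tonne/day.
After stage 2: water left = (1−0.551)×24.881 = 11.171; final concentrate = 44.435 tonne/day.
glucose fraction = 26.656/44.435 = 0.600.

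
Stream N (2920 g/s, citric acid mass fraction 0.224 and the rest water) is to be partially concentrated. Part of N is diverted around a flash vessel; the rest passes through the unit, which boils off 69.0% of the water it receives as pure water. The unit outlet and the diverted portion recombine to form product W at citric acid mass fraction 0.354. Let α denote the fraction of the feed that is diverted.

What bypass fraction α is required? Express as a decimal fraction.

0.314

All 2920×0.224 = 654.08 g/s of citric acid reaches W, so W = 654.08/0.354 = 1847.7 g/s and vapour = 1072.3 g/s.
The evaporator receives (1−α)·2920 of feed at 0.776 water and removes 0.690 of that water:
0.690×0.776×(1−α)×2920 = 1072.3
(1−α) = 1072.3/1563.5 = 0.6859;  α = 0.3141.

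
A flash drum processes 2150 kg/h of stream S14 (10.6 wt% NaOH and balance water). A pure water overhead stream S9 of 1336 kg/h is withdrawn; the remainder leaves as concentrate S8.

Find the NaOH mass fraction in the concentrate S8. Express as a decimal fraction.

0.2800

NaOH is not removed: 2150×0.106 = 227.9 kg/h of NaOH enters S8.
Concentrate = 2150 − 1336 = 814 kg/h.
Mass fraction = 227.9/814 = 0.2800.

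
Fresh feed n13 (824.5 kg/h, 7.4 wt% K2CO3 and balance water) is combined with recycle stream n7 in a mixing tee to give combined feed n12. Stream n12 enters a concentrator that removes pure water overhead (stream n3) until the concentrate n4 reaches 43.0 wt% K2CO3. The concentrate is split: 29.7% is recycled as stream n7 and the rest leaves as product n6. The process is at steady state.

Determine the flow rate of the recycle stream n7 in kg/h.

Overall K2CO3 balance (none leaves overhead): K2CO3 in fresh feed = K2CO3 in product, i.e. 824.5×0.074 = (1−0.297)·n4·0.430.
n4 = 61.013/(0.430×0.703) = 201.84 kg/h.
Recycle n7 = 0.297×201.84 = 59.945 kg/h.

59.95 kg/h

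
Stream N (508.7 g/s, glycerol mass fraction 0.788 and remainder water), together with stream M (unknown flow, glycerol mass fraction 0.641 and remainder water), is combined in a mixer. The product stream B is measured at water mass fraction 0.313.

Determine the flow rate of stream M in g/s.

Let M be the unknown flow. Total out = 508.7 + M.
water balance: 107.84 + 0.359·M = 0.313·(508.7 + M)
(0.359 − 0.313)·M = 0.313×508.7 − 107.84 = 51.379
M = 51.379 / 0.046 = 1116.9 g/s

1117 g/s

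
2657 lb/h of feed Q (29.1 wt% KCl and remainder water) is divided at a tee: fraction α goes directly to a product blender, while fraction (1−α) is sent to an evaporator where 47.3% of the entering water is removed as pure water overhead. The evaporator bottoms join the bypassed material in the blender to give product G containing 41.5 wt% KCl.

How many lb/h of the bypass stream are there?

All 2657×0.291 = 773.19 lb/h of KCl reaches G, so G = 773.19/0.415 = 1863.1 lb/h and vapour = 793.9 lb/h.
The evaporator receives (1−α)·2657 of feed at 0.709 water and removes 0.473 of that water:
0.473×0.709×(1−α)×2657 = 793.9
(1−α) = 793.9/891.04 = 0.8910;  α = 0.1090.
Bypass flow = 0.1090×2657 = 289.68 lb/h.

289.7 lb/h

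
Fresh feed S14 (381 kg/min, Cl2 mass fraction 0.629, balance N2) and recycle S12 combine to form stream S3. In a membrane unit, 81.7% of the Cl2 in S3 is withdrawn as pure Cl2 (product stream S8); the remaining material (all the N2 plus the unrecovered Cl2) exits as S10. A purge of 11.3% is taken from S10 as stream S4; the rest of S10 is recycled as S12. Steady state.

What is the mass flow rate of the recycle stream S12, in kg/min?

N2 enters only via S14 and leaves only via the purge: 381×0.371 = 0.113×(N2 in S10), and the membrane unit passes all N2, so N2 in S3 = N2 in S10 = 1250.9 kg/min.
Cl2 in S3: m_A = 381×0.629 + (1−0.113)·(1−0.817)·m_A, so m_A = 239.65/0.8377 = 286.09 kg/min.
S10 = (1−0.817)×286.09 + 1250.9 = 1303.2 kg/min.
Recycle S12 = (1−0.113)×1303.2 = 1156 kg/min.

1156 kg/min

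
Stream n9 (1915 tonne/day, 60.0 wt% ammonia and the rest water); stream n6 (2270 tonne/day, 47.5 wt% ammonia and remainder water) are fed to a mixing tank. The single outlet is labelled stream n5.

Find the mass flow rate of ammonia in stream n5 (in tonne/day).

2227 tonne/day

ammonia out = ammonia in = 1915×0.600 + 2270×0.475 = 2227.2 tonne/day.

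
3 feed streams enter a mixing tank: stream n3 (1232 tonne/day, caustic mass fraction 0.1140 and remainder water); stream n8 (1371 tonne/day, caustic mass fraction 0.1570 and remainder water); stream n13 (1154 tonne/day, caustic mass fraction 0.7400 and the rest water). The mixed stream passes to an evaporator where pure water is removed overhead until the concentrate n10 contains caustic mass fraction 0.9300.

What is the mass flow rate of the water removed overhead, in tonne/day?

2456 tonne/day

caustic entering = 1232×0.114 + 1371×0.157 + 1154×0.740 = 1209.7 tonne/day.
All caustic reports to n10, so n10 = 1209.7/0.930 = 1300.7 tonne/day.
Total feed = 3757 tonne/day; overhead = 3757 − 1300.7 = 2456.3 tonne/day.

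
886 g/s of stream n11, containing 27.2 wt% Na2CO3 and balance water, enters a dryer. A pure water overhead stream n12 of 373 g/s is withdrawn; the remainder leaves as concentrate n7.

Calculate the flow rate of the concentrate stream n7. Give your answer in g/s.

Concentrate = 886 − 373 = 513 g/s.

513 g/s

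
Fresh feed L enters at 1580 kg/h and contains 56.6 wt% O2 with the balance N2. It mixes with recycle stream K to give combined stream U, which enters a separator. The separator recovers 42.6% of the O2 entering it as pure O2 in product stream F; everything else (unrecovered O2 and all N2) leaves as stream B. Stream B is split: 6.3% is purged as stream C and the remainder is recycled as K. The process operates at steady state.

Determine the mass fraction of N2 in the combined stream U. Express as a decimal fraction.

0.849

N2 enters only via L and leaves only via the purge: 1580×0.434 = 0.063×(N2 in B), and the separator passes all N2, so N2 in U = N2 in B = 10884 kg/h.
O2 in U: m_A = 1580×0.566 + (1−0.063)·(1−0.426)·m_A, so m_A = 894.28/0.4622 = 1935 kg/h.
U = 1935 + 10884 = 12819 kg/h.
N2 fraction in U = 10884/12819 = 0.849.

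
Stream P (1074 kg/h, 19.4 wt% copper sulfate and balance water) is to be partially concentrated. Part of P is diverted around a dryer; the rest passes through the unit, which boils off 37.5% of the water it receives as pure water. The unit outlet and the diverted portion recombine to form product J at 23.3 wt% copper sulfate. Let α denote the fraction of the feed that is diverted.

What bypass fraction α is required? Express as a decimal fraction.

0.446

All 1074×0.194 = 208.36 kg/h of copper sulfate reaches J, so J = 208.36/0.233 = 894.23 kg/h and vapour = 179.77 kg/h.
The evaporator receives (1−α)·1074 of feed at 0.806 water and removes 0.375 of that water:
0.375×0.806×(1−α)×1074 = 179.77
(1−α) = 179.77/324.62 = 0.5538;  α = 0.4462.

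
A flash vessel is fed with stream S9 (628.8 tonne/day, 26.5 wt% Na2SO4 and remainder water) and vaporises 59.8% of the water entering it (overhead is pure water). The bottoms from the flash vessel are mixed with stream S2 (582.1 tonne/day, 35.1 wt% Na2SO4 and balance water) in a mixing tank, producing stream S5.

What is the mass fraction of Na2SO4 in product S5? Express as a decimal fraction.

0.397

Vapour removed = 0.598×0.735×628.8 = 276.38 tonne/day; concentrate = 352.42 tonne/day.
Na2SO4 reaching the mixer = 166.63 (from concentrate) + 582.1×0.351 = 370.95 tonne/day.
Product flow = 352.42 + 582.1 = 934.52 tonne/day; Na2SO4 fraction = 0.397.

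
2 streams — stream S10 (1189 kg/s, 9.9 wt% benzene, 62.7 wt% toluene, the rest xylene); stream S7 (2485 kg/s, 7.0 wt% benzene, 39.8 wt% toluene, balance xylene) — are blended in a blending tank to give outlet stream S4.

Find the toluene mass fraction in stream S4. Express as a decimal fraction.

Total flow out = 1189 + 2485 = 3674 kg/s.
toluene in = 1189×0.627 + 2485×0.398 = 1734.5 kg/s.
toluene mass fraction in S4 = 1734.5/3674 = 0.472.

0.472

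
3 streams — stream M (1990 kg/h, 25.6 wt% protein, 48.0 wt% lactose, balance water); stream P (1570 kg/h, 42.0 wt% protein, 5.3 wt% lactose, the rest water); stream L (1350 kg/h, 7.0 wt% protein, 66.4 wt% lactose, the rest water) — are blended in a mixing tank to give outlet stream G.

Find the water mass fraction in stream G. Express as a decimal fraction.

Total flow out = 1990 + 1570 + 1350 = 4910 kg/h.
water in = 1990×0.264 + 1570×0.527 + 1350×0.266 = 1711.8 kg/h.
water mass fraction in G = 1711.8/4910 = 0.349.

0.349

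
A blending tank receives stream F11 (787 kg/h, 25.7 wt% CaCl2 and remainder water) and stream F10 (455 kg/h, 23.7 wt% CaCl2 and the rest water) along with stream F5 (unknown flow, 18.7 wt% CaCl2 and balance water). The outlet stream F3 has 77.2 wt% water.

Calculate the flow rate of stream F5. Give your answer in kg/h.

Let F5 be the unknown flow. Total out = 1242 + F5.
water balance: 931.91 + 0.813·F5 = 0.772·(1242 + F5)
(0.813 − 0.772)·F5 = 0.772×1242 − 931.91 = 26.918
F5 = 26.918 / 0.041 = 656.54 kg/h

656.5 kg/h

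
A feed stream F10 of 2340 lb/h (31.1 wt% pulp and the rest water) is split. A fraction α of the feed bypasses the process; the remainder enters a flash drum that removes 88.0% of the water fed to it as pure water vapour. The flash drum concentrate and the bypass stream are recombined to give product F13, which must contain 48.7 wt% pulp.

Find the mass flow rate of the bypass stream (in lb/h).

945.2 lb/h

All 2340×0.311 = 727.74 lb/h of pulp reaches F13, so F13 = 727.74/0.487 = 1494.3 lb/h and vapour = 845.67 lb/h.
The evaporator receives (1−α)·2340 of feed at 0.689 water and removes 0.880 of that water:
0.880×0.689×(1−α)×2340 = 845.67
(1−α) = 845.67/1418.8 = 0.5960;  α = 0.4040.
Bypass flow = 0.4040×2340 = 945.25 lb/h.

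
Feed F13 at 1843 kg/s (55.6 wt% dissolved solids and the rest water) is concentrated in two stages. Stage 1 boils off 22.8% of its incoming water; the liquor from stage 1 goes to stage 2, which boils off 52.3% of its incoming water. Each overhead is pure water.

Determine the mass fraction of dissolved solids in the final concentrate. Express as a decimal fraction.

0.773

water in feed = 1843×0.444 = 818.29 kg/s.
After stage 1: water left = (1−0.228)×818.29 = 631.72; stream total = 1656.4 kg/s.
After stage 2: water left = (1−0.523)×631.72 = 301.33; final concentrate = 1326 kg/s.
dissolved solids fraction = 1024.7/1326 = 0.773.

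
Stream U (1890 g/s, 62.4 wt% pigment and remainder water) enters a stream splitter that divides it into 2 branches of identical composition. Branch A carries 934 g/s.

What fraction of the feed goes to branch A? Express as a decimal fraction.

0.494

Fraction to A = 934/1890 = 0.4942.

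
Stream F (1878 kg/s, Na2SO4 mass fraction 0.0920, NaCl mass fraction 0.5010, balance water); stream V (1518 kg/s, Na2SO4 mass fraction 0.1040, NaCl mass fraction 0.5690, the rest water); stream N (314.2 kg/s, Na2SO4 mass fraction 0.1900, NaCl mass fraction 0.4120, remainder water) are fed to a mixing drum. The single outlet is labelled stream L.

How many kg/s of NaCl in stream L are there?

1934 kg/s

NaCl out = NaCl in = 1878×0.501 + 1518×0.569 + 314.2×0.412 = 1934.1 kg/s.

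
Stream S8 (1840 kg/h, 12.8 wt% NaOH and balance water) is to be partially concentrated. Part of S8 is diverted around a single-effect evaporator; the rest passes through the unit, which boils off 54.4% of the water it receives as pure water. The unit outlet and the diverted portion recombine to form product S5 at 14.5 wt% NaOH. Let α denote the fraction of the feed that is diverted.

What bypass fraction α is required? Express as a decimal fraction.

All 1840×0.128 = 235.52 kg/h of NaOH reaches S5, so S5 = 235.52/0.145 = 1624.3 kg/h and vapour = 215.72 kg/h.
The evaporator receives (1−α)·1840 of feed at 0.872 water and removes 0.544 of that water:
0.544×0.872×(1−α)×1840 = 215.72
(1−α) = 215.72/872.84 = 0.2472;  α = 0.7528.

0.753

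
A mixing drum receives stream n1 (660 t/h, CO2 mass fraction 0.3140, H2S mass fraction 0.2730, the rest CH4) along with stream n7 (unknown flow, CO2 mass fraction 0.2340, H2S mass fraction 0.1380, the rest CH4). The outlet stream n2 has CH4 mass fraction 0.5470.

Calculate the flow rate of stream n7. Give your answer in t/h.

1092 t/h

Let n7 be the unknown flow. Total out = 660 + n7.
CH4 balance: 272.58 + 0.628·n7 = 0.547·(660 + n7)
(0.628 − 0.547)·n7 = 0.547×660 − 272.58 = 88.44
n7 = 88.44 / 0.081 = 1091.9 t/h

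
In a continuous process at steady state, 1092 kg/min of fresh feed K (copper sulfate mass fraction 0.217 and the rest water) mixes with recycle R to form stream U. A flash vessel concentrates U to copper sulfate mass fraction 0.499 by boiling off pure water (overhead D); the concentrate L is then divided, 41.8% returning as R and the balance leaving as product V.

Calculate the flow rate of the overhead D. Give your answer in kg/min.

Overall copper sulfate balance (none leaves overhead): copper sulfate in fresh feed = copper sulfate in product, i.e. 1092×0.217 = (1−0.418)·L·0.499.
L = 236.96/(0.499×0.582) = 815.94 kg/min.
Recycle R = 0.418×815.94 = 341.06 kg/min.
Combined feed U = 1092 + 341.06 = 1433.1 kg/min.
Overhead D = U − L = 1433.1 − 815.94 = 617.12 kg/min.

617.1 kg/min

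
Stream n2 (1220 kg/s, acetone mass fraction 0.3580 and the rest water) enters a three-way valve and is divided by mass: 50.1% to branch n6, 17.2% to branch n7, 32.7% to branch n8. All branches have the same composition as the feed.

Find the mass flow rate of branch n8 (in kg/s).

Branch n8 flow = 0.327×1220 = 398.94 kg/s.

398.9 kg/s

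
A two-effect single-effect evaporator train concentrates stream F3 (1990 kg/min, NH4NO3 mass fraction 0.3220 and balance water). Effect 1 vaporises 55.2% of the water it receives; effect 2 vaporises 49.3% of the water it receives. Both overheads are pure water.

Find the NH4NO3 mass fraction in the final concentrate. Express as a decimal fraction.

water in feed = 1990×0.678 = 1349.2 kg/min.
After stage 1: water left = (1−0.552)×1349.2 = 604.45; stream total = 1245.2 kg/min.
After stage 2: water left = (1−0.493)×604.45 = 306.46; final concentrate = 947.24 kg/min.
NH4NO3 fraction = 640.78/947.24 = 0.6765.

0.6765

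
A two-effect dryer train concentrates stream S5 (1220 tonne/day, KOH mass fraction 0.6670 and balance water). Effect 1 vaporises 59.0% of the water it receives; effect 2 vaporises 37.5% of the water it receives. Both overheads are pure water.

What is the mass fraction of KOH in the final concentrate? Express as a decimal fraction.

water in feed = 1220×0.333 = 406.26 tonne/day.
After stage 1: water left = (1−0.590)×406.26 = 166.57; stream total = 980.31 tonne/day.
After stage 2: water left = (1−0.375)×166.57 = 104.1; final concentrate = 917.84 tonne/day.
KOH fraction = 813.74/917.84 = 0.8866.

0.8866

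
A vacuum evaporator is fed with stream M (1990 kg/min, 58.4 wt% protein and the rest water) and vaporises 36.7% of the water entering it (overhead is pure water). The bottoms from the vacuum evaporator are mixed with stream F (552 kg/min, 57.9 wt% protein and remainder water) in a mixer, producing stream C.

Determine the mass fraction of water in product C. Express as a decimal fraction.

Vapour removed = 0.367×0.416×1990 = 303.82 kg/min; concentrate = 1686.2 kg/min.
water reaching the mixer = 524.02 (from concentrate) + 552×0.421 = 756.41 kg/min.
Product flow = 1686.2 + 552 = 2238.2 kg/min; water fraction = 0.338.

0.338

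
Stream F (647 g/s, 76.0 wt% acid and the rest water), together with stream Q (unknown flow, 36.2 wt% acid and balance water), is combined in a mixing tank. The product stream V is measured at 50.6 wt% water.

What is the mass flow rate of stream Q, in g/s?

Let Q be the unknown flow. Total out = 647 + Q.
water balance: 155.28 + 0.638·Q = 0.506·(647 + Q)
(0.638 − 0.506)·Q = 0.506×647 − 155.28 = 172.1
Q = 172.1 / 0.132 = 1303.8 g/s

1304 g/s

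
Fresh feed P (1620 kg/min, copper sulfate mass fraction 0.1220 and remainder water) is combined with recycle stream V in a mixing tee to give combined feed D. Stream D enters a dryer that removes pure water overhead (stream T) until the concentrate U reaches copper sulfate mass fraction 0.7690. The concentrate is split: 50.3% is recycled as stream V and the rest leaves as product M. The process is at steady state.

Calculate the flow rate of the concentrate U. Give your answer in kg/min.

Overall copper sulfate balance (none leaves overhead): copper sulfate in fresh feed = copper sulfate in product, i.e. 1620×0.122 = (1−0.503)·U·0.769.
U = 197.64/(0.769×0.497) = 517.12 kg/min.

517.1 kg/min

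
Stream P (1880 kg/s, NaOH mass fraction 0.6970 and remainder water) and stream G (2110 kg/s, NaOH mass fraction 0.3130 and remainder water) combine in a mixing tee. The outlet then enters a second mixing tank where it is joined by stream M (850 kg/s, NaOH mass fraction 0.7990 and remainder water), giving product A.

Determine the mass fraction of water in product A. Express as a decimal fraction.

0.4525

Overall, product flow = 4840 kg/s.
water in = 1880×0.303 + 2110×0.687 + 850×0.201 = 2190.1 kg/s.
water fraction in A = 0.4525.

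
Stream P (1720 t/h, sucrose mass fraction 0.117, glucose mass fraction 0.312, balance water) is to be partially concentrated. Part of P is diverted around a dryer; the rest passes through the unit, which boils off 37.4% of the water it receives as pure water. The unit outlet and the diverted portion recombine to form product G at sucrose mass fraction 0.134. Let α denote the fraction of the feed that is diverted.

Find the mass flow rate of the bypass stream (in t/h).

All 1720×0.117 = 201.24 t/h of sucrose reaches G, so G = 201.24/0.134 = 1501.8 t/h and vapour = 218.21 t/h.
The evaporator receives (1−α)·1720 of feed at 0.571 water and removes 0.374 of that water:
0.374×0.571×(1−α)×1720 = 218.21
(1−α) = 218.21/367.31 = 0.5941;  α = 0.4059.
Bypass flow = 0.4059×1720 = 698.2 t/h.

698.2 t/h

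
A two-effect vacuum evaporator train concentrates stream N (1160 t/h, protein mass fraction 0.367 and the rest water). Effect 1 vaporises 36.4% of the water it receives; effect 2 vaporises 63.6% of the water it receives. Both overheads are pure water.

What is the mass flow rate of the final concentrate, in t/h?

water in feed = 1160×0.633 = 734.28 t/h.
After stage 1: water left = (1−0.364)×734.28 = 467; stream total = 892.72 t/h.
After stage 2: water left = (1−0.636)×467 = 169.99; final concentrate = 595.71 t/h.

595.7 t/h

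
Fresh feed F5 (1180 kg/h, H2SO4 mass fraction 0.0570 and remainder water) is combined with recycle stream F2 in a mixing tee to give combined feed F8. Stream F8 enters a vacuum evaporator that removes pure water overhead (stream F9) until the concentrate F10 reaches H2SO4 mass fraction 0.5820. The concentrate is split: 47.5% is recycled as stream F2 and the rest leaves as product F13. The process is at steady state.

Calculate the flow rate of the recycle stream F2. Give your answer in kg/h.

104.6 kg/h

Overall H2SO4 balance (none leaves overhead): H2SO4 in fresh feed = H2SO4 in product, i.e. 1180×0.057 = (1−0.475)·F10·0.582.
F10 = 67.26/(0.582×0.525) = 220.13 kg/h.
Recycle F2 = 0.475×220.13 = 104.56 kg/h.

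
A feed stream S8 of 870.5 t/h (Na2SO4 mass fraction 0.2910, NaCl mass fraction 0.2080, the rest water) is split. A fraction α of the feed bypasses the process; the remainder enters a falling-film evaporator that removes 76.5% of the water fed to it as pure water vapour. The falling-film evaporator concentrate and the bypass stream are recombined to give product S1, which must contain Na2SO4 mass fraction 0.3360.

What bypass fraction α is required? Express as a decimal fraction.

0.651

All 870.5×0.291 = 253.32 t/h of Na2SO4 reaches S1, so S1 = 253.32/0.336 = 753.92 t/h and vapour = 116.58 t/h.
The evaporator receives (1−α)·870.5 of feed at 0.501 water and removes 0.765 of that water:
0.765×0.501×(1−α)×870.5 = 116.58
(1−α) = 116.58/333.63 = 0.3494;  α = 0.6506.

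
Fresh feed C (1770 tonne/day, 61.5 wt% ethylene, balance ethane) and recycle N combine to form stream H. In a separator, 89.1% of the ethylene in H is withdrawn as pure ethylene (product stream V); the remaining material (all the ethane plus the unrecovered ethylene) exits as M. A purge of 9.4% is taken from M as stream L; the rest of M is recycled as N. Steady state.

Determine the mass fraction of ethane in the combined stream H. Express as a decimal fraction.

ethane enters only via C and leaves only via the purge: 1770×0.385 = 0.094×(ethane in M), and the separator passes all ethane, so ethane in H = ethane in M = 7249.5 tonne/day.
ethylene in H: m_A = 1770×0.615 + (1−0.094)·(1−0.891)·m_A, so m_A = 1088.5/0.9012 = 1207.8 tonne/day.
H = 1207.8 + 7249.5 = 8457.3 tonne/day.
ethane fraction in H = 7249.5/8457.3 = 0.857.

0.857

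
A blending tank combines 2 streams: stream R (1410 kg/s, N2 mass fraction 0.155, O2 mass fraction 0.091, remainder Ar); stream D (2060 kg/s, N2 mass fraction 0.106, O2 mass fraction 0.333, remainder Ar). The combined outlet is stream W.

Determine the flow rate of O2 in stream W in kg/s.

814.3 kg/s

O2 out = O2 in = 1410×0.091 + 2060×0.333 = 814.29 kg/s.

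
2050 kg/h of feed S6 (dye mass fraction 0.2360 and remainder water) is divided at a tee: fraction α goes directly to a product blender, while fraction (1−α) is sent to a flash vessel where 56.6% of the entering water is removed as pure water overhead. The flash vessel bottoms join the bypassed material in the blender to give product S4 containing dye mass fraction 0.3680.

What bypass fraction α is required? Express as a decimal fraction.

All 2050×0.236 = 483.8 kg/h of dye reaches S4, so S4 = 483.8/0.368 = 1314.7 kg/h and vapour = 735.33 kg/h.
The evaporator receives (1−α)·2050 of feed at 0.764 water and removes 0.566 of that water:
0.566×0.764×(1−α)×2050 = 735.33
(1−α) = 735.33/886.47 = 0.8295;  α = 0.1705.

0.171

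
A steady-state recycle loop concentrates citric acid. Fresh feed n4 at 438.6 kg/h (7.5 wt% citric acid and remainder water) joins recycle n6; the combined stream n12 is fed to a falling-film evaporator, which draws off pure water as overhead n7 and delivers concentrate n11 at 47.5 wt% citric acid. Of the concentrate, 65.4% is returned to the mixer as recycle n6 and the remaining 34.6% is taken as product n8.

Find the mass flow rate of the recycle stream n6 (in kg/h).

Overall citric acid balance (none leaves overhead): citric acid in fresh feed = citric acid in product, i.e. 438.6×0.075 = (1−0.654)·n11·0.475.
n11 = 32.895/(0.475×0.346) = 200.15 kg/h.
Recycle n6 = 0.654×200.15 = 130.9 kg/h.

130.9 kg/h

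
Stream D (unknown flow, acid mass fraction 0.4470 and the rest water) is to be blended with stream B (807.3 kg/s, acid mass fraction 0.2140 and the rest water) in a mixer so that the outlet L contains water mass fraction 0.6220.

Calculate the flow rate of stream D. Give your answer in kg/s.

Let D be the unknown flow. Total out = 807.3 + D.
water balance: 634.54 + 0.553·D = 0.622·(807.3 + D)
(0.553 − 0.622)·D = 0.622×807.3 − 634.54 = -132.4
D = -132.4 / -0.069 = 1918.8 kg/s

1919 kg/s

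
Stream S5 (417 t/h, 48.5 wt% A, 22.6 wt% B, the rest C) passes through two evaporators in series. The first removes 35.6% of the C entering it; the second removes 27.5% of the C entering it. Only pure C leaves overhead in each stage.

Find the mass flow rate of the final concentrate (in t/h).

352.8 t/h

C in feed = 417×0.289 = 120.51 t/h.
After stage 1: C left = (1−0.356)×120.51 = 77.61; stream total = 374.1 t/h.
After stage 2: C left = (1−0.275)×77.61 = 56.268; final concentrate = 352.75 t/h.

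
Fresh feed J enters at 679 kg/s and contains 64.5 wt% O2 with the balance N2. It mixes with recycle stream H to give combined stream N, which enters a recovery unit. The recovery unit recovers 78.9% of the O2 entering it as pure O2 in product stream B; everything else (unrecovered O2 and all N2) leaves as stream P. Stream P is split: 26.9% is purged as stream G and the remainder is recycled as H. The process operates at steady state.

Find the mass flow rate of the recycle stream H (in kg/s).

N2 enters only via J and leaves only via the purge: 679×0.355 = 0.269×(N2 in P), and the recovery unit passes all N2, so N2 in N = N2 in P = 896.08 kg/s.
O2 in N: m_A = 679×0.645 + (1−0.269)·(1−0.789)·m_A, so m_A = 437.95/0.8458 = 517.82 kg/s.
P = (1−0.789)×517.82 + 896.08 = 1005.3 kg/s.
Recycle H = (1−0.269)×1005.3 = 734.9 kg/s.

734.9 kg/s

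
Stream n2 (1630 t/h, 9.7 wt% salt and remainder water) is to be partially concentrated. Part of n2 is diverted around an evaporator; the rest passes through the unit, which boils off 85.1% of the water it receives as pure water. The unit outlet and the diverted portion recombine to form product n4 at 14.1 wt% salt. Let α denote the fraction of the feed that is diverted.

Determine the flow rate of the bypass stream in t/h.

968.1 t/h

All 1630×0.097 = 158.11 t/h of salt reaches n4, so n4 = 158.11/0.141 = 1121.3 t/h and vapour = 508.65 t/h.
The evaporator receives (1−α)·1630 of feed at 0.903 water and removes 0.851 of that water:
0.851×0.903×(1−α)×1630 = 508.65
(1−α) = 508.65/1252.6 = 0.4061;  α = 0.5939.
Bypass flow = 0.5939×1630 = 968.08 t/h.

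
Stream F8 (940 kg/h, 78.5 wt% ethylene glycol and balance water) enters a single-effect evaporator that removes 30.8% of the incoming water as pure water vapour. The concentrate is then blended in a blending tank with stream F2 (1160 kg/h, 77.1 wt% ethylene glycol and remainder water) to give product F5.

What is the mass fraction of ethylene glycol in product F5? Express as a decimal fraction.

Vapour removed = 0.308×0.215×940 = 62.247 kg/h; concentrate = 877.75 kg/h.
ethylene glycol reaching the mixer = 737.9 (from concentrate) + 1160×0.771 = 1632.3 kg/h.
Product flow = 877.75 + 1160 = 2037.8 kg/h; ethylene glycol fraction = 0.801.

0.801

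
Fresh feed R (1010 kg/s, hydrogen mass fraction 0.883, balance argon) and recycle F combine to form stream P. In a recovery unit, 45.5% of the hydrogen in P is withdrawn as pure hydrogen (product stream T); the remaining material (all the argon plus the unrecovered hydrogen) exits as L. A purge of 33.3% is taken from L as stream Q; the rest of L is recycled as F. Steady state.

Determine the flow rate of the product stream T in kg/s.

637.5 kg/s

hydrogen in P: m_A = 1010×0.883 + (1−0.333)·(1−0.455)·m_A, so m_A = 891.83/0.6365 = 1401.2 kg/s.
Product T = 0.455×1401.2 = 637.54 kg/s.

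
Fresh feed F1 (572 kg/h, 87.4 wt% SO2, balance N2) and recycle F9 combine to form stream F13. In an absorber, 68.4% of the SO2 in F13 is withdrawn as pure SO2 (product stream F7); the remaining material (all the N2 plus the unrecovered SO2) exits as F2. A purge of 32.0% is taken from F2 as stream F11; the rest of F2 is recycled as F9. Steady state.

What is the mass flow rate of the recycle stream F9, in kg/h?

290 kg/h

N2 enters only via F1 and leaves only via the purge: 572×0.126 = 0.320×(N2 in F2), and the absorber passes all N2, so N2 in F13 = N2 in F2 = 225.22 kg/h.
SO2 in F13: m_A = 572×0.874 + (1−0.320)·(1−0.684)·m_A, so m_A = 499.93/0.7851 = 636.75 kg/h.
F2 = (1−0.684)×636.75 + 225.22 = 426.44 kg/h.
Recycle F9 = (1−0.320)×426.44 = 289.98 kg/h.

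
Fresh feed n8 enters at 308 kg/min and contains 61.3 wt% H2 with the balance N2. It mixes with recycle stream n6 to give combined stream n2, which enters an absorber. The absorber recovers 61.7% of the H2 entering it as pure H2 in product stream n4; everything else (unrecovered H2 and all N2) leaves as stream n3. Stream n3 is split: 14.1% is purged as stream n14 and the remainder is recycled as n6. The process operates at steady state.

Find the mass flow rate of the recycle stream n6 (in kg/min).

818.7 kg/min

N2 enters only via n8 and leaves only via the purge: 308×0.387 = 0.141×(N2 in n3), and the absorber passes all N2, so N2 in n2 = N2 in n3 = 845.36 kg/min.
H2 in n2: m_A = 308×0.613 + (1−0.141)·(1−0.617)·m_A, so m_A = 188.8/0.6710 = 281.38 kg/min.
n3 = (1−0.617)×281.38 + 845.36 = 953.13 kg/min.
Recycle n6 = (1−0.141)×953.13 = 818.74 kg/min.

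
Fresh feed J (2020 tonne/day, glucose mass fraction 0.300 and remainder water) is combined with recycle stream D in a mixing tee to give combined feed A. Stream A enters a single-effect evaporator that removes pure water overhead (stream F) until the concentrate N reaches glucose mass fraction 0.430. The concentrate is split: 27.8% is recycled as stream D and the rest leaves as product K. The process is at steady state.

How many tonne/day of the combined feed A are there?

2563 tonne/day

Overall glucose balance (none leaves overhead): glucose in fresh feed = glucose in product, i.e. 2020×0.300 = (1−0.278)·N·0.430.
N = 606/(0.430×0.722) = 1951.9 tonne/day.
Recycle D = 0.278×1951.9 = 542.64 tonne/day.
Combined feed A = 2020 + 542.64 = 2562.6 tonne/day.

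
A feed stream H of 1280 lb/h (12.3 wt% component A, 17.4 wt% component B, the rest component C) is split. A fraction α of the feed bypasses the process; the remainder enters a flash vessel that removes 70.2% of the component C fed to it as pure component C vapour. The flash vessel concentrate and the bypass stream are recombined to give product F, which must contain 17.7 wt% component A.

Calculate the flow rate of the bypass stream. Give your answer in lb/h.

488.7 lb/h

All 1280×0.123 = 157.44 lb/h of component A reaches F, so F = 157.44/0.177 = 889.49 lb/h and vapour = 390.51 lb/h.
The evaporator receives (1−α)·1280 of feed at 0.703 component C and removes 0.702 of that component C:
0.702×0.703×(1−α)×1280 = 390.51
(1−α) = 390.51/631.69 = 0.6182;  α = 0.3818.
Bypass flow = 0.3818×1280 = 488.71 lb/h.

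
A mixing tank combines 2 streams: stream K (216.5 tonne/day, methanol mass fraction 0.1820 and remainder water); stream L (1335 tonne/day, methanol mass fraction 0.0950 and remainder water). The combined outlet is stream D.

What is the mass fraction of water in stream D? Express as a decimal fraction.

Total flow out = 216.5 + 1335 = 1551.5 tonne/day.
water in = 216.5×0.818 + 1335×0.905 = 1385.3 tonne/day.
water mass fraction in D = 1385.3/1551.5 = 0.8929.

0.8929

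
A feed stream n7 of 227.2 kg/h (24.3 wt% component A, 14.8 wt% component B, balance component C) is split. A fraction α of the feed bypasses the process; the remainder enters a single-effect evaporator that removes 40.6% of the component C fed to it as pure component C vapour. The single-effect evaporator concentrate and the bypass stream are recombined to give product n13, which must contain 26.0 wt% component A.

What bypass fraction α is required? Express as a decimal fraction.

All 227.2×0.243 = 55.21 kg/h of component A reaches n13, so n13 = 55.21/0.260 = 212.34 kg/h and vapour = 14.855 kg/h.
The evaporator receives (1−α)·227.2 of feed at 0.609 component C and removes 0.406 of that component C:
0.406×0.609×(1−α)×227.2 = 14.855
(1−α) = 14.855/56.176 = 0.2644;  α = 0.7356.

0.736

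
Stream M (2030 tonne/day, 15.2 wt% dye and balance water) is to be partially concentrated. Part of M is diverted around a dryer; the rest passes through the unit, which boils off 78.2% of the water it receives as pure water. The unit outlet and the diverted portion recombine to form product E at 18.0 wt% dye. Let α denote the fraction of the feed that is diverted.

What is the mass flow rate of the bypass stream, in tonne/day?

1554 tonne/day

All 2030×0.152 = 308.56 tonne/day of dye reaches E, so E = 308.56/0.180 = 1714.2 tonne/day and vapour = 315.78 tonne/day.
The evaporator receives (1−α)·2030 of feed at 0.848 water and removes 0.782 of that water:
0.782×0.848×(1−α)×2030 = 315.78
(1−α) = 315.78/1346.2 = 0.2346;  α = 0.7654.
Bypass flow = 0.7654×2030 = 1553.8 tonne/day.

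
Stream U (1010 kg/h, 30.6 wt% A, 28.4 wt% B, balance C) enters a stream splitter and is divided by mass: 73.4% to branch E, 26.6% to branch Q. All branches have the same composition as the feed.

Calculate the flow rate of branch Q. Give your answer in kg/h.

Branch Q flow = 0.266×1010 = 268.66 kg/h.

268.7 kg/h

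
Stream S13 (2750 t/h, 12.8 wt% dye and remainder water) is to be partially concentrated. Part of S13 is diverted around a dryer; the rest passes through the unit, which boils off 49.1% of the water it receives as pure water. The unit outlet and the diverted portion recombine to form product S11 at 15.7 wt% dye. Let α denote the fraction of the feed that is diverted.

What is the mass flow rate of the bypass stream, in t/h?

All 2750×0.128 = 352 t/h of dye reaches S11, so S11 = 352/0.157 = 2242 t/h and vapour = 507.96 t/h.
The evaporator receives (1−α)·2750 of feed at 0.872 water and removes 0.491 of that water:
0.491×0.872×(1−α)×2750 = 507.96
(1−α) = 507.96/1177.4 = 0.4314;  α = 0.5686.
Bypass flow = 0.5686×2750 = 1563.6 t/h.

1564 t/h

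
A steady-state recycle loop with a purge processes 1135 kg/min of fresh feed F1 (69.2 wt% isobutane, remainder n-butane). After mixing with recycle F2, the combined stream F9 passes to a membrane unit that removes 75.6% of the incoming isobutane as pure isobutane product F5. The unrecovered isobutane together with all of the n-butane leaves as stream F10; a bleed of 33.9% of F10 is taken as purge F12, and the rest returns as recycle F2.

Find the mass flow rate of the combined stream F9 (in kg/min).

n-butane enters only via F1 and leaves only via the purge: 1135×0.308 = 0.339×(n-butane in F10), and the membrane unit passes all n-butane, so n-butane in F9 = n-butane in F10 = 1031.2 kg/min.
isobutane in F9: m_A = 1135×0.692 + (1−0.339)·(1−0.756)·m_A, so m_A = 785.42/0.8387 = 936.46 kg/min.
F9 = 936.46 + 1031.2 = 1967.7 kg/min.

1968 kg/min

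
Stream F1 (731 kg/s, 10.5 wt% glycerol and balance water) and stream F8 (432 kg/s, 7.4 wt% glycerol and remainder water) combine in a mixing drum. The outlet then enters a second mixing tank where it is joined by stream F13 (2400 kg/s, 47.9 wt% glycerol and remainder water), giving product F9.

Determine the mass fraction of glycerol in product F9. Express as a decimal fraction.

Overall, product flow = 3563 kg/s.
glycerol in = 731×0.105 + 432×0.074 + 2400×0.479 = 1258.3 kg/s.
glycerol fraction in F9 = 0.353.

0.353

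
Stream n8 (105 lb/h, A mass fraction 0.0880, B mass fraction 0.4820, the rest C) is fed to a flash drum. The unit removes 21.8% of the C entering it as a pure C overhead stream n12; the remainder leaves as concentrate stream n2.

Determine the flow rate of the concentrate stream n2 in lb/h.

C entering = 105×0.430 = 45.15 lb/h; overhead removed = 0.218×45.15 = 9.8427 lb/h.
Concentrate = 105 − 9.8427 = 95.157 lb/h.

95.16 lb/h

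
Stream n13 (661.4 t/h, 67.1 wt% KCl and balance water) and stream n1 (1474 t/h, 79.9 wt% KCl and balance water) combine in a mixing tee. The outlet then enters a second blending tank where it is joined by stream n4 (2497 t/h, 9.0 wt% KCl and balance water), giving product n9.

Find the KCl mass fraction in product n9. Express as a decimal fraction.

Overall, product flow = 4632.4 t/h.
KCl in = 661.4×0.671 + 1474×0.799 + 2497×0.090 = 1846.3 t/h.
KCl fraction in n9 = 0.399.

0.399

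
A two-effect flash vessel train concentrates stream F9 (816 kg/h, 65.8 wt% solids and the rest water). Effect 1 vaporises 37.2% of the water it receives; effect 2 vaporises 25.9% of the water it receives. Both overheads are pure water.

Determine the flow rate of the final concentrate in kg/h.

water in feed = 816×0.342 = 279.07 kg/h.
After stage 1: water left = (1−0.372)×279.07 = 175.26; stream total = 712.19 kg/h.
After stage 2: water left = (1−0.259)×175.26 = 129.87; final concentrate = 666.79 kg/h.

666.8 kg/h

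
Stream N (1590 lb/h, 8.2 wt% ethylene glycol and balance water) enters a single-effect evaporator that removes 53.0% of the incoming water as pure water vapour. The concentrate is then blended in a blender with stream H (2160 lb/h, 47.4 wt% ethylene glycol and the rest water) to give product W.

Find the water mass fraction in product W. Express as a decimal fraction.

Vapour removed = 0.530×0.918×1590 = 773.6 lb/h; concentrate = 816.4 lb/h.
water reaching the mixer = 686.02 (from concentrate) + 2160×0.526 = 1822.2 lb/h.
Product flow = 816.4 + 2160 = 2976.4 lb/h; water fraction = 0.6122.

0.6122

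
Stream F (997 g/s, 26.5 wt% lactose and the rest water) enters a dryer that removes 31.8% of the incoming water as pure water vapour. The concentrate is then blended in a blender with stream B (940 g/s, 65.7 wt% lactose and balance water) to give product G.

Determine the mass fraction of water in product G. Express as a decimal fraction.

Vapour removed = 0.318×0.735×997 = 233.03 g/s; concentrate = 763.97 g/s.
water reaching the mixer = 499.77 (from concentrate) + 940×0.343 = 822.19 g/s.
Product flow = 763.97 + 940 = 1704 g/s; water fraction = 0.483.

0.483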